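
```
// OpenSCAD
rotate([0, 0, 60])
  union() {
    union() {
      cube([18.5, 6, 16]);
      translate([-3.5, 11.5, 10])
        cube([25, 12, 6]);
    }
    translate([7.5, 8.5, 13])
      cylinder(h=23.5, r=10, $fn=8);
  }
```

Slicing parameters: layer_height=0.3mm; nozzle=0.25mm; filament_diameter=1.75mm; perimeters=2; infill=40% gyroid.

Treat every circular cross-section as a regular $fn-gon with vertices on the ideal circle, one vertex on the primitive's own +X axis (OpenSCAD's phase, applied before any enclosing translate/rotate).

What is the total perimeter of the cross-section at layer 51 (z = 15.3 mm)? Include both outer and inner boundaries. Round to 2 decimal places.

101.82 mm

At z = 15.3 mm: the 18.5×6 cube contributes its full rectangle (perimeter 49.00 mm); the 25×12 cube at (-3.5, 11.5) contributes its full rectangle (perimeter 74.00 mm); Merging all regions: the 2 present regions are separate (no shared area or edge), so areas and boundary lengths simply add and each stays a separate island — boundary = 123.00 mm; the r=10 cylinder at (7.5, 8.5) gives a regular 8-gon of circumradius 10 (constant along its height) (perimeter = 2·8·10.000·sin(180°/8) = 61.23 mm); Taking the union: the regions partially overlap (shared area 171.14 mm²), so the edge portions inside another operand are dropped and the merged outline is re-measured after clipping — boundary = 101.82 mm; (rotated 60° about Z; rotation is an isometry so areas/perimeters/island counts are preserved). Overall, the cross-section is a single solid region. Total boundary length (outer) = 101.82 mm.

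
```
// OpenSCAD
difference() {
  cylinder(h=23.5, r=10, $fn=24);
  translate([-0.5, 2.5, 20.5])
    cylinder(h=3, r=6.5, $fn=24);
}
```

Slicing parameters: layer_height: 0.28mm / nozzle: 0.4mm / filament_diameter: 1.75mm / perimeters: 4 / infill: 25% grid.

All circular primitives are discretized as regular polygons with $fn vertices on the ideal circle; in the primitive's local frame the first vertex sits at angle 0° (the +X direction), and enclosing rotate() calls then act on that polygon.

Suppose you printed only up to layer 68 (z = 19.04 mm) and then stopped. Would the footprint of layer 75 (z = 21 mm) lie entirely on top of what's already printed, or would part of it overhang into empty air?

Compare the two slices. At z = 19.04: the cylinder: section is a regular 24-gon, circumradius r=10 (area = (24/2)·10.000²·sin(360°/24) = 310.58 mm²); the cylinder at (-0.5, 2.5) is absent (z outside [20.5, 23.5]); Subtracting the remaining from the first: none of the subtracted shapes is present at this height, so the r=10 cylinder is unchanged — area = 310.58 mm². At z = 21: the r=10 cylinder contributes a regular 24-gon of circumradius 10 (area = (24/2)·10.000²·sin(360°/24) = 310.58 mm²); the r=6.5 cylinder at (-0.5, 2.5) gives a regular 24-gon of circumradius 6.5 (constant along its height) (area = (24/2)·6.500²·sin(360°/24) = 131.22 mm²); Subtracting the remaining from the first: starting from the r=10 cylinder (310.58 mm²), the r=6.5 cylinder at (-0.5, 2.5) lies wholly inside it (removes its full 131.22 mm² and its 40.72 mm outline becomes a hole wall) — area = 179.36 mm². Checking containment: the cross-section at z = 21 is a subset of the cross-section at z = 19.04.

entirely on top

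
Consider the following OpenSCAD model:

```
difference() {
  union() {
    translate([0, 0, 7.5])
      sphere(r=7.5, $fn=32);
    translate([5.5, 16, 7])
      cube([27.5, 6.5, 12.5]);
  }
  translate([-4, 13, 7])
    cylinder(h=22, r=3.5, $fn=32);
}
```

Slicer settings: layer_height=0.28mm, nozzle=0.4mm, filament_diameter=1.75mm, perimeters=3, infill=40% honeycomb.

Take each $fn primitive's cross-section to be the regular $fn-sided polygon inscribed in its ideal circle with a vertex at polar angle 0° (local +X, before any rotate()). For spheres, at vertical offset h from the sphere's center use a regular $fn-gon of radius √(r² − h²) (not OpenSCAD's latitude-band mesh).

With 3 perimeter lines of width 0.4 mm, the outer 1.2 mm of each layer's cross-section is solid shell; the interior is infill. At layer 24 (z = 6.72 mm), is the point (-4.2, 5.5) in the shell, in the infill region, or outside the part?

At z = 6.72 mm: the r=7.5 sphere slices to a regular 32-gon of circumradius 7.459 (√(r²−h²) with h=0.78 from center); the cube at (5.5, 16) does not reach this height (z outside [7, 19.5]); Combining (union): only the r=7.5 sphere is present, so the union is just that shape — 1 connected region; the cylinder at (-4, 13) is absent (z outside [7, 29]); After the difference (first − rest): none of the subtracted shapes is present at this height, so that combined region is unchanged — 1 connected region. Overall, the cross-section is a single solid region. The nearest boundary edge runs (-4.14, 6.20)→(-5.27, 5.27); distance from the point to it = 0.51 mm. The point is inside the cross-section, 0.51 mm from the nearest boundary — within the 1.2 mm shell band (3 × 0.4).

shell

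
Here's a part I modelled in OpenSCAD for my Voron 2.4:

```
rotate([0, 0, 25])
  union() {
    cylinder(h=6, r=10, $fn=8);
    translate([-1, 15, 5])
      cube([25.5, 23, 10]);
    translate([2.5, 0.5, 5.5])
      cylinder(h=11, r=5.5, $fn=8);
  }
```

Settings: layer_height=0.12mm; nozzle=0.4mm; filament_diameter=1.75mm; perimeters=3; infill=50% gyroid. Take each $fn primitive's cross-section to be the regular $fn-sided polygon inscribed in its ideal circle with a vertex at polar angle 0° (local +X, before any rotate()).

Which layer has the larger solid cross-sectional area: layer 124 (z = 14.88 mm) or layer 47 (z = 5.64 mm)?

layer 47 (z = 5.64 mm)

Layer 124 (z = 14.88): the cylinder is not intersected at this z (z outside [0, 6]); the 25.5×23 cube at (-1, 15) contributes its full rectangle (area 586.50 mm²); the cylinder at (2.5, 0.5): section is a regular 8-gon, circumradius r=5.5 (area = (8/2)·5.500²·sin(360°/8) = 85.56 mm²); Merging all regions: the 2 present regions are separate (no shared area or edge), so areas and boundary lengths simply add and each stays a separate island — area = 672.06 mm²; (rotated 25° about Z; rotation is an isometry so areas/perimeters/island counts are preserved). So its area = 672.06 mm². Layer 47 (z = 5.64): the cylinder: section is a regular 8-gon, circumradius r=10 (area = (8/2)·10.000²·sin(360°/8) = 282.84 mm²); the cube at (-1, 15) is present — its section is the full 25.5×23 rectangle (area 586.50 mm²); the r=5.5 cylinder at (2.5, 0.5) contributes a regular 8-gon of circumradius 5.5 (area = (8/2)·5.500²·sin(360°/8) = 85.56 mm²); Merging all regions: the regions partially overlap — summed areas 954.90 mm² minus the doubly-counted overlap 85.56 mm² gives 869.34 mm² — area = 869.34 mm²; (rotated 25° about Z; rotation is an isometry so areas/perimeters/island counts are preserved). So its area = 869.34 mm². Layer 47 is larger (869.34 vs 672.06 mm²).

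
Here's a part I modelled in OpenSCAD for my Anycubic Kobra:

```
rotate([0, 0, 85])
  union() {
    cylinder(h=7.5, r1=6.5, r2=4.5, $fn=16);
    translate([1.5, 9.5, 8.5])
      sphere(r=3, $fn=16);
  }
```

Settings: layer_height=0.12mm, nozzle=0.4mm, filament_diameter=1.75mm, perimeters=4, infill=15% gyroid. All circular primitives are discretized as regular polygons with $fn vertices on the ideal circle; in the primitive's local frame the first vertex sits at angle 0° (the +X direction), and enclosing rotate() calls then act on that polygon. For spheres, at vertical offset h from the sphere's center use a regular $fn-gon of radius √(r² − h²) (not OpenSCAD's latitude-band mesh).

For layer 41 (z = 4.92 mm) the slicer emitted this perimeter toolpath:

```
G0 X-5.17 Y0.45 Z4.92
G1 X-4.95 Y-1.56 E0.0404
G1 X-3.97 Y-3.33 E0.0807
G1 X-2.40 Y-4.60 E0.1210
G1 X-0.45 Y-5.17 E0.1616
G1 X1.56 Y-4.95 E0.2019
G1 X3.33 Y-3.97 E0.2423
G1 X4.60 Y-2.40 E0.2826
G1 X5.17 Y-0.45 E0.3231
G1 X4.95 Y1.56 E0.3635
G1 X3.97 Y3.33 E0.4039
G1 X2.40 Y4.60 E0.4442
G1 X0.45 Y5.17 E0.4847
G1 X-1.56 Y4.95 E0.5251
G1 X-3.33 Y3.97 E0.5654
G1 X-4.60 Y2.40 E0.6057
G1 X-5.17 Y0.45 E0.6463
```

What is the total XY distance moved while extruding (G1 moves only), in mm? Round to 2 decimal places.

32.38 mm

Sum the Euclidean lengths of each G1 segment: total = 32.38 mm.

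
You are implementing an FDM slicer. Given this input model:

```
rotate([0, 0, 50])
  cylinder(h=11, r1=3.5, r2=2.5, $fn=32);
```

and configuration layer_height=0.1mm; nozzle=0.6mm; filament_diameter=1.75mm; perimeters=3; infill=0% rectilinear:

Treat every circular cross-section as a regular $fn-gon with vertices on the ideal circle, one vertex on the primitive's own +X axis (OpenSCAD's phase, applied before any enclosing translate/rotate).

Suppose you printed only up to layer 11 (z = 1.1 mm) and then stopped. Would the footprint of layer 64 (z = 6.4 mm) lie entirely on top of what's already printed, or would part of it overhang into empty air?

entirely on top

Compare the two slices. At z = 1.1: the cone: at t=0.100 of its height the radius interpolates to r₁+(r₂−r₁)t = 3.400, giving a regular 32-gon of that circumradius (area = (32/2)·3.400²·sin(360°/32) = 36.08 mm²); (rotated 50° about Z; rotation is an isometry so areas/perimeters/island counts are preserved). At z = 6.4: the cone (r1=3.5→r2=2.5) has section circumradius 2.918 here — a regular 32-gon (area = (32/2)·2.918²·sin(360°/32) = 26.58 mm²); (whole slice rotated 50° about Z — lengths, areas and connectivity unchanged). Checking containment: the cross-section at z = 6.4 is a subset of the cross-section at z = 1.1.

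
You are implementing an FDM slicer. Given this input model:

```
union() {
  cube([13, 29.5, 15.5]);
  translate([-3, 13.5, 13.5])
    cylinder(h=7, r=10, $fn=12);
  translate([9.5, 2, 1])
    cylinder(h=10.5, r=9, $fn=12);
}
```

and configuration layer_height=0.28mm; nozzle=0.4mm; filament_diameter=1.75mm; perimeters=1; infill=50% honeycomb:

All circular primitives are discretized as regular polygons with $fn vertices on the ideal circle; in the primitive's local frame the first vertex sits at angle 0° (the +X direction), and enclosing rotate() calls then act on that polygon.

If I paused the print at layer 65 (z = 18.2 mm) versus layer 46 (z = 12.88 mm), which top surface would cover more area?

layer 46 (z = 12.88 mm)

Layer 65 (z = 18.2): the cube is absent (z outside [0, 15.5]); the r=10 cylinder at (-3, 13.5) contributes a regular 12-gon of circumradius 10 (area = (12/2)·10.000²·sin(360°/12) = 300.00 mm²); the cylinder at (9.5, 2) is absent (z outside [1, 11.5]); Combining (union): only the r=10 cylinder at (-3, 13.5) is present, so the union is just that shape — area = 300.00 mm². So its area = 300.00 mm². Layer 46 (z = 12.88): the 13×29.5 cube contributes its full rectangle (area 383.50 mm²); the cylinder at (-3, 13.5) is absent (z outside [13.5, 20.5]); the cylinder at (9.5, 2) does not reach this height (z outside [1, 11.5]); Combining (union): only the 13×29.5 cube is present, so the union is just that shape — area = 383.50 mm². So its area = 383.50 mm². Layer 46 is larger (383.50 vs 300.00 mm²).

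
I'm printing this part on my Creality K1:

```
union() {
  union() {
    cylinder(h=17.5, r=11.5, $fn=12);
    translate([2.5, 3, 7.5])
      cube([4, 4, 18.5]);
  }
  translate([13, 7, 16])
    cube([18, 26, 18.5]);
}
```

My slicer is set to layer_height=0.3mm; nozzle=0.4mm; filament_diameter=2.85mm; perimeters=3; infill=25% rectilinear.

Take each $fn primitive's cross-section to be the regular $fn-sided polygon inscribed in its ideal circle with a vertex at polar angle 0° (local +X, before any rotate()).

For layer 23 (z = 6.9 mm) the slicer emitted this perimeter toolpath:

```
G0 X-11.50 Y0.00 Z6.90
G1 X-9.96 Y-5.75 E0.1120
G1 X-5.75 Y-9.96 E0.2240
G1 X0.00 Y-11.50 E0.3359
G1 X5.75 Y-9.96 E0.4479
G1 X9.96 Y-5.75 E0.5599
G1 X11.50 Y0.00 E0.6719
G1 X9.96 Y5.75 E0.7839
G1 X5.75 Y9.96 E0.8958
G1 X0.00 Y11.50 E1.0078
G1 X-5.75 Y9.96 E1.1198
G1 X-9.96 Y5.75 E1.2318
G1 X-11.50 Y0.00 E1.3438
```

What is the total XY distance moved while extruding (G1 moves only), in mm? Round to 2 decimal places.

71.44 mm

Sum the Euclidean lengths of each G1 segment: total = 71.44 mm.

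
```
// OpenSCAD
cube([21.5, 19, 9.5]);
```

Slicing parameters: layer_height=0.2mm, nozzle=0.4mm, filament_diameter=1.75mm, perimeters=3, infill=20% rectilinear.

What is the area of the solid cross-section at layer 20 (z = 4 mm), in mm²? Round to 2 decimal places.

At z = 4 mm: the cube (footprint 21.5×19) is included at this height (area 408.50 mm²). Overall, the cross-section is a single solid region. Net area = 408.50 mm².

408.50 mm²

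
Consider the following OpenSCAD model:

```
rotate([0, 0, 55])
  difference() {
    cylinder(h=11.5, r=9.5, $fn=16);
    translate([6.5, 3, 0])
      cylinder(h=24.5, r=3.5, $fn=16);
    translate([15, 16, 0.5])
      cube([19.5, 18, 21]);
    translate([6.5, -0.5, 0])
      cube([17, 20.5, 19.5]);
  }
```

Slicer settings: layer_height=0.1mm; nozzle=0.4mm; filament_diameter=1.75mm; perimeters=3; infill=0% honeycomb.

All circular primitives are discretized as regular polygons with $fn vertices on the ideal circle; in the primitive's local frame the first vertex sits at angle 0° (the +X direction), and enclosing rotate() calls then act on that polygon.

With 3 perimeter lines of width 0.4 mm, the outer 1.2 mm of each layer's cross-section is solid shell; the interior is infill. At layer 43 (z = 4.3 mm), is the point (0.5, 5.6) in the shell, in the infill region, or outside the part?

outside

At z = 4.3 mm: the cylinder: section is a regular 16-gon, circumradius r=9.5; the cylinder at (6.5, 3): section is a regular 16-gon, circumradius r=3.5; the cube at (15, 16) (footprint 19.5×18) is included at this height; the 17×20.5 cube at (6.5, -0.5) contributes its full rectangle; Subtracting the remaining from the first: starting from the r=9.5 cylinder, the r=3.5 cylinder at (6.5, 3) partially overlaps it — only the 32.08 mm² overlap (of its 37.50 mm²) is removed, clipping the outline; the 19.5×18 cube at (15, 16) misses the remaining region (no effect); the 17×20.5 cube at (6.5, -0.5) partially overlaps it — only the 1.59 mm² overlap (of its 348.50 mm²) is removed, clipping the outline — 1 connected region; (rotated 55° about Z; rotation is an isometry so areas/perimeters/island counts are preserved). Overall, the cross-section is a single solid region. Undo the 55° rotation: the query point maps to (4.874, 2.802) in the un-rotated model frame. The nearest boundary edge runs (3.00, 3.00)→(3.27, 1.66); distance from the point to it = 1.80 mm. The point is not inside any of the regions above, so it lies outside the cross-section (1.80 mm from the nearest boundary).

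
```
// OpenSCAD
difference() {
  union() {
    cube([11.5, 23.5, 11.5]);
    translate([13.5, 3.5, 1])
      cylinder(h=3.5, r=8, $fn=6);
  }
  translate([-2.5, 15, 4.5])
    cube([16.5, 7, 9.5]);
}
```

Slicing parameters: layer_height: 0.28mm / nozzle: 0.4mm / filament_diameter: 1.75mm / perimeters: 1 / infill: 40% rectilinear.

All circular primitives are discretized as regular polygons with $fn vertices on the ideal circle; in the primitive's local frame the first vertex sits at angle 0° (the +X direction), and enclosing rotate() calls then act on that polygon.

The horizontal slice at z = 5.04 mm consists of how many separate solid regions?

2

At z = 5.04 mm: the 11.5×23.5 cube contributes its full rectangle; the cylinder at (13.5, 3.5) does not reach this height (z outside [1, 4.5]); Combining (union): only the 11.5×23.5 cube is present, so the union is just that shape — 1 connected region; the cube at (-2.5, 15) is present — its section is the full 16.5×7 rectangle; Subtracting the remaining from the first: starting from that combined region, the 16.5×7 cube at (-2.5, 15) partially overlaps it — only the 80.50 mm² overlap (of its 115.50 mm²) is removed, clipping the outline — 2 connected regions. The result has 2 disconnected regions.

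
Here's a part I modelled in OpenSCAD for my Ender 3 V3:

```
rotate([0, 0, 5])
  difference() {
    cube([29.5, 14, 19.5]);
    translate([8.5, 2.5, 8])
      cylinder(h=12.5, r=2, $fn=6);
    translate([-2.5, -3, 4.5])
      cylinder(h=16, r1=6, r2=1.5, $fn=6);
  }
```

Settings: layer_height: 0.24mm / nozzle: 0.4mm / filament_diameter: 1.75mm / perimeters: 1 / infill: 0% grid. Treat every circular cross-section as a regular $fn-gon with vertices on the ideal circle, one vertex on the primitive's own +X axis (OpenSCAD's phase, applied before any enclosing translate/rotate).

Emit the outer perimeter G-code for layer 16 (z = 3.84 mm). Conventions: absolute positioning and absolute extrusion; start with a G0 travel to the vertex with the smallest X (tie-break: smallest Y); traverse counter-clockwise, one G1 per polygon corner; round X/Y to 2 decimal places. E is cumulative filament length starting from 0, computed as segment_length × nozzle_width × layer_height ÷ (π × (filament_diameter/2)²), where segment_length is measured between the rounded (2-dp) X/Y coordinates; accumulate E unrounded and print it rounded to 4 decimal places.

At z = 3.84 mm: the cube is present — its section is the full 29.5×14 rectangle; the cylinder at (8.5, 2.5) is not intersected at this z (z outside [8, 20.5]); the cone at (-2.5, -3) is absent (z outside [4.5, 20.5]); Subtracting the remaining from the first: none of the subtracted shapes is present at this height, so the 29.5×14 cube is unchanged — 1 connected region; (rotated 5° about Z; rotation is an isometry so areas/perimeters/island counts are preserved). The outline is a single polygon with 4 vertices. Extrusion per mm of travel: 0.4 × 0.24 / (π × 0.875²) = 0.039912. Accumulating E over each segment gives final E = 3.4728.

G0 X-1.22 Y13.95 Z3.84
G1 X0.00 Y0.00 E0.5589
G1 X29.39 Y2.57 E1.7364
G1 X28.17 Y16.52 E2.2953
G1 X-1.22 Y13.95 E3.4728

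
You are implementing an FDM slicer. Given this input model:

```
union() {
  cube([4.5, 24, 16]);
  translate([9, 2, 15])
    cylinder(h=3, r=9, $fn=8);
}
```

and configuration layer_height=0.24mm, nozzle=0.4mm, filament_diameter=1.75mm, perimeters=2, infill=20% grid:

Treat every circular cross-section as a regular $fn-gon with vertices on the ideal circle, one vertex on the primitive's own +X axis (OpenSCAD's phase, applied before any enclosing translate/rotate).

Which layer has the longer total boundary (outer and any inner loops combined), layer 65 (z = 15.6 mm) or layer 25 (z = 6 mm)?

Layer 65 (z = 15.6): the cube is present — its section is the full 4.5×24 rectangle (perimeter 57.00 mm); the r=9 cylinder at (9, 2) gives a regular 8-gon of circumradius 9 (constant along its height) (perimeter = 2·8·9.000·sin(180°/8) = 55.11 mm); Merging all regions: the regions partially overlap (shared area 29.14 mm²), so the edge portions inside another operand are dropped and the merged outline is re-measured after clipping — boundary = 88.23 mm. So its perimeter = 88.23 mm. Layer 25 (z = 6): the cube (footprint 4.5×24) is included at this height (perimeter 57.00 mm); the cylinder at (9, 2) is not intersected at this z (z outside [15, 18]); Merging all regions: only the 4.5×24 cube is present, so the union is just that shape — boundary = 57.00 mm. So its perimeter = 57.00 mm. Layer 65 is larger (88.23 vs 57.00 mm).

layer 65 (z = 15.6 mm)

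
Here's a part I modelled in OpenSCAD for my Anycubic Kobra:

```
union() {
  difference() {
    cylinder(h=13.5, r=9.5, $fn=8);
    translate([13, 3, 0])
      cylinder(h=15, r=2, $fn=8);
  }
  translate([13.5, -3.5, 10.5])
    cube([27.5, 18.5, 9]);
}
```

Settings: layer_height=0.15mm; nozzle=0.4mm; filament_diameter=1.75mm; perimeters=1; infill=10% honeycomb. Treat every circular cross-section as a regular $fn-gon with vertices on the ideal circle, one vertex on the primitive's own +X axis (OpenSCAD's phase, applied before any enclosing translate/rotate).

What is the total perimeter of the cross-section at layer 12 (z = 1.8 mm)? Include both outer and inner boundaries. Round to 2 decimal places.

At z = 1.8 mm: the r=9.5 cylinder contributes a regular 8-gon of circumradius 9.5 (perimeter = 2·8·9.500·sin(180°/8) = 58.17 mm); the cylinder at (13, 3): section is a regular 8-gon, circumradius r=2 (perimeter = 2·8·2.000·sin(180°/8) = 12.25 mm); Subtracting the remaining from the first: starting from the r=9.5 cylinder, the r=2 cylinder at (13, 3) misses the remaining region (no effect) — boundary = 58.17 mm; the cube at (13.5, -3.5) does not reach this height (z outside [10.5, 19.5]); Combining (union): only that combined region is present, so the union is just that shape — boundary = 58.17 mm. Overall, the cross-section is a single solid region. Total boundary length (outer) = 58.17 mm.

58.17 mm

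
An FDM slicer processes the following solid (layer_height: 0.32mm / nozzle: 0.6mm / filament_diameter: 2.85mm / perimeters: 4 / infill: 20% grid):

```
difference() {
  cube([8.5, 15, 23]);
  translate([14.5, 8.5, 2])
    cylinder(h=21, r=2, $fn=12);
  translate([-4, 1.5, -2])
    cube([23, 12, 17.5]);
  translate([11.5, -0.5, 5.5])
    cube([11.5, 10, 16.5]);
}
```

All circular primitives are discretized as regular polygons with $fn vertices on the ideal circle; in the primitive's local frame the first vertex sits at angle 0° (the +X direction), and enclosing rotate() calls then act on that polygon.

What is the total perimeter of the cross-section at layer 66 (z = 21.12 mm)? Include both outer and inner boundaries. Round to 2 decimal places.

At z = 21.12 mm: the 8.5×15 cube contributes its full rectangle (perimeter 47.00 mm); the cylinder at (14.5, 8.5): section is a regular 12-gon, circumradius r=2 (perimeter = 2·12·2.000·sin(180°/12) = 12.42 mm); the cube at (-4, 1.5) does not reach this height (z outside [-2, 15.5]); the cube at (11.5, -0.5) is present — its section is the full 11.5×10 rectangle (perimeter 43.00 mm); Subtracting the remaining from the first: starting from the 8.5×15 cube, the r=2 cylinder at (14.5, 8.5) misses the remaining region (no effect); the 11.5×10 cube at (11.5, -0.5) misses the remaining region (no effect) — boundary = 47.00 mm. Overall, the cross-section is a single solid region. Total boundary length (outer) = 47.00 mm.

47.00 mm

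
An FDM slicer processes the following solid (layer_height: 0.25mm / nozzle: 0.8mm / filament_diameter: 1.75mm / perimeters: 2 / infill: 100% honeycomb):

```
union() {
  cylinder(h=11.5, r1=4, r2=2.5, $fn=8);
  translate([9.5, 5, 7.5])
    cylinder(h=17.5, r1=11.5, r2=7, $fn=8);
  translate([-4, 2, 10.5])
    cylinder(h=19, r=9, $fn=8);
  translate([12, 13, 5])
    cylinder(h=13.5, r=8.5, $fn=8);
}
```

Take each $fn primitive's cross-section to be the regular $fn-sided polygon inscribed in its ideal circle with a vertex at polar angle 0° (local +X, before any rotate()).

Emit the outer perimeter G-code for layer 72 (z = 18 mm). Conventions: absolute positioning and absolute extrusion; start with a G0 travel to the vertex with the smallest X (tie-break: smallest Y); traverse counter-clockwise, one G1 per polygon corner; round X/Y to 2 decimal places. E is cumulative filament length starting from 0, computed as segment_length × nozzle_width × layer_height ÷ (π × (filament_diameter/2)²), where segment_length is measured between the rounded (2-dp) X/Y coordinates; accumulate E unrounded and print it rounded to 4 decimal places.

G0 X-13.00 Y2.00 Z18.00
G1 X-10.36 Y-4.36 E0.5726
G1 X-4.00 Y-7.00 E1.1452
G1 X2.36 Y-4.36 E1.7178
G1 X3.61 Y-1.36 E1.9880
G1 X9.50 Y-3.80 E2.5181
G1 X15.72 Y-1.22 E3.0780
G1 X18.30 Y5.00 E3.6380
G1 X17.55 Y6.80 E3.8001
G1 X18.01 Y6.99 E3.8415
G1 X20.50 Y13.00 E4.3824
G1 X18.01 Y19.01 E4.9233
G1 X12.00 Y21.50 E5.4643
G1 X5.99 Y19.01 E6.0052
G1 X3.50 Y13.00 E6.5461
G1 X4.10 Y11.56 E6.6758
G1 X3.28 Y11.22 E6.7496
G1 X2.13 Y8.46 E6.9983
G1 X-4.00 Y11.00 E7.5500
G1 X-10.36 Y8.36 E8.1226
G1 X-13.00 Y2.00 E8.6952

At z = 18 mm: the cone is not intersected at this z (z outside [0, 11.5]); the cone at (9.5, 5) (r1=11.5→r2=7) has section circumradius 8.800 here — a regular 8-gon; the cylinder at (-4, 2): section is a regular 8-gon, circumradius r=9; the r=8.5 cylinder at (12, 13) gives a regular 8-gon of circumradius 8.5 (constant along its height); Combining (union): the regions partially overlap (shared area 99.77 mm²), so overlapping operands fuse into one piece — 1 connected region. The outline is a single polygon with 20 vertices. Extrusion per mm of travel: 0.8 × 0.25 / (π × 0.875²) = 0.083150. Accumulating E over each segment gives final E = 8.6952.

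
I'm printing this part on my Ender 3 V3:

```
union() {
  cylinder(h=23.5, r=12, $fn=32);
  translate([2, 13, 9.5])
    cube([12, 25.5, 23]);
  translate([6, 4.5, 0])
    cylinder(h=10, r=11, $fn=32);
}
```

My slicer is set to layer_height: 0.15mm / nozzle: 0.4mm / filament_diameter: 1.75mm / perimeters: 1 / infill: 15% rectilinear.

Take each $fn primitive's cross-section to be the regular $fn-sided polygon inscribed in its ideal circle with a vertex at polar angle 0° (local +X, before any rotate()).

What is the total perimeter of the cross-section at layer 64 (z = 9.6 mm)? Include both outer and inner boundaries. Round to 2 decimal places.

At z = 9.6 mm: the r=12 cylinder contributes a regular 32-gon of circumradius 12 (perimeter = 2·32·12.000·sin(180°/32) = 75.28 mm); the cube at (2, 13) is present — its section is the full 12×25.5 rectangle (perimeter 75.00 mm); the r=11 cylinder at (6, 4.5) gives a regular 32-gon of circumradius 11 (constant along its height) (perimeter = 2·32·11.000·sin(180°/32) = 69.00 mm); Taking the union: the regions partially overlap (shared area 263.69 mm²), so the edge portions inside another operand are dropped and the merged outline is re-measured after clipping — boundary = 138.37 mm. Overall, the cross-section is a single solid region. Total boundary length (outer) = 138.37 mm.

138.37 mm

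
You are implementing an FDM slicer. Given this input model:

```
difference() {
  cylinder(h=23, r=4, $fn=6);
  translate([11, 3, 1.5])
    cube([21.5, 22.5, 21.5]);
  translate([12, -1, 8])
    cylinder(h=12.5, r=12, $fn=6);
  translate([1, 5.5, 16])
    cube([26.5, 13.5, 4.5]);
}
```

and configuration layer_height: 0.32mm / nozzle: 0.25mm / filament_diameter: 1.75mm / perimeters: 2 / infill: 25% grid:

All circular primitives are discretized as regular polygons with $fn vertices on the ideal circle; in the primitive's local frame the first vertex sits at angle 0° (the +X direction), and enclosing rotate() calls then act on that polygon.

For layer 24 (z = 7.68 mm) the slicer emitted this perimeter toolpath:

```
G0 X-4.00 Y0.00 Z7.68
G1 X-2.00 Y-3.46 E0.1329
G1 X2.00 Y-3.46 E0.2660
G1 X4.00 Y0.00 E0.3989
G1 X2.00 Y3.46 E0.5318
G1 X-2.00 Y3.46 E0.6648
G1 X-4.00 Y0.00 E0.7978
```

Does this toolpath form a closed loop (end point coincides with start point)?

Start point (G0): (-4.00, 0.00). End point (last G1): the path returns to the start — closed.

yes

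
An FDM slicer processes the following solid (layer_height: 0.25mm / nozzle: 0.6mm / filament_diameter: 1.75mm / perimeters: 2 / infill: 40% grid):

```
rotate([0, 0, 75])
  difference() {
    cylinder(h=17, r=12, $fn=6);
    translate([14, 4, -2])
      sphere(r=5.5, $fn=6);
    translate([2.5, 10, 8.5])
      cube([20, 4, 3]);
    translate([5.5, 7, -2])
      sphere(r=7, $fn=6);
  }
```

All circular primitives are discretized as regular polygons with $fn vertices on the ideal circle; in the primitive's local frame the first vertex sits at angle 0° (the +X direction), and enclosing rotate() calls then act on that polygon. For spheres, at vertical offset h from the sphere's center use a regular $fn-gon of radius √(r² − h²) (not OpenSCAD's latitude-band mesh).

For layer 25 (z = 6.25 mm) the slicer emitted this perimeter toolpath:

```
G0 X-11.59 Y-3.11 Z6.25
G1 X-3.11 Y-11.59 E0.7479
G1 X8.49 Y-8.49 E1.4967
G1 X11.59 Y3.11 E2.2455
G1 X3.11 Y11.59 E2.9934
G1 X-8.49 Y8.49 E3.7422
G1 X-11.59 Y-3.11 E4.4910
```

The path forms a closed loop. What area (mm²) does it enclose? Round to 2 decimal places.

374.26 mm²

Apply the shoelace formula to the sequence of (X, Y) vertices; enclosed area = 374.26 mm².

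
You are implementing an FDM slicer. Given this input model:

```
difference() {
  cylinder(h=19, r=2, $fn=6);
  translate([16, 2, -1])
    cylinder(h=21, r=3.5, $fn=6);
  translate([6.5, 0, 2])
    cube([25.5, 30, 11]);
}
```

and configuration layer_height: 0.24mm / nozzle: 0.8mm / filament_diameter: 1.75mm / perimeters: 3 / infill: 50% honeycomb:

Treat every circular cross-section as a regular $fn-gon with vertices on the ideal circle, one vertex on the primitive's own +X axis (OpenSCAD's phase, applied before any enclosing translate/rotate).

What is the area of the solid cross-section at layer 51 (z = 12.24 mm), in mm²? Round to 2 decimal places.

At z = 12.24 mm: the r=2 cylinder gives a regular 6-gon of circumradius 2 (constant along its height) (area = (6/2)·2.000²·sin(360°/6) = 10.39 mm²); the r=3.5 cylinder at (16, 2) contributes a regular 6-gon of circumradius 3.5 (area = (6/2)·3.500²·sin(360°/6) = 31.83 mm²); the cube at (6.5, 0) (footprint 25.5×30) is included at this height (area 765.00 mm²); Taking the first minus the rest: starting from the r=2 cylinder (10.39 mm²), the r=3.5 cylinder at (16, 2) misses the remaining region (no effect); the 25.5×30 cube at (6.5, 0) misses the remaining region (no effect) — area = 10.39 mm². Overall, the cross-section is a single solid region. Net area = 10.39 mm².

10.39 mm²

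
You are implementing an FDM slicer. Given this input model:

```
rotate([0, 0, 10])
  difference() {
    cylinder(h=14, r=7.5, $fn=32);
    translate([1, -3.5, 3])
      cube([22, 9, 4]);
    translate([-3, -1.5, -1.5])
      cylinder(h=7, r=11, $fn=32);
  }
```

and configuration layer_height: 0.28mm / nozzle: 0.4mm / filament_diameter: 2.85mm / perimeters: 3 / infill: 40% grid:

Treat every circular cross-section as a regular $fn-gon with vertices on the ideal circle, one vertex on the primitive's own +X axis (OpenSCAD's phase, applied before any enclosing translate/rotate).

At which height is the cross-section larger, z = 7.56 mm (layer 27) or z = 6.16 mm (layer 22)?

layer 27 (z = 7.56 mm)

Layer 27 (z = 7.56): the r=7.5 cylinder gives a regular 32-gon of circumradius 7.5 (constant along its height) (area = (32/2)·7.500²·sin(360°/32) = 175.58 mm²); the cube at (1, -3.5) is absent (z outside [3, 7]); the cylinder at (-3, -1.5) does not reach this height (z outside [-1.5, 5.5]); After the difference (first − rest): none of the subtracted shapes is present at this height, so the r=7.5 cylinder is unchanged — area = 175.58 mm²; (whole slice rotated 10° about Z — lengths, areas and connectivity unchanged). So its area = 175.58 mm². Layer 22 (z = 6.16): the cylinder: section is a regular 32-gon, circumradius r=7.5 (area = (32/2)·7.500²·sin(360°/32) = 175.58 mm²); the 22×9 cube at (1, -3.5) contributes its full rectangle (area 198.00 mm²); the cylinder at (-3, -1.5) is absent (z outside [-1.5, 5.5]); Taking the first minus the rest: starting from the r=7.5 cylinder (175.58 mm²), the 22×9 cube at (1, -3.5) partially overlaps it — only the 53.21 mm² overlap (of its 198.00 mm²) is removed, clipping the outline — area = 122.38 mm²; (whole slice rotated 10° about Z — lengths, areas and connectivity unchanged). So its area = 122.38 mm². Layer 27 is larger (175.58 vs 122.38 mm²).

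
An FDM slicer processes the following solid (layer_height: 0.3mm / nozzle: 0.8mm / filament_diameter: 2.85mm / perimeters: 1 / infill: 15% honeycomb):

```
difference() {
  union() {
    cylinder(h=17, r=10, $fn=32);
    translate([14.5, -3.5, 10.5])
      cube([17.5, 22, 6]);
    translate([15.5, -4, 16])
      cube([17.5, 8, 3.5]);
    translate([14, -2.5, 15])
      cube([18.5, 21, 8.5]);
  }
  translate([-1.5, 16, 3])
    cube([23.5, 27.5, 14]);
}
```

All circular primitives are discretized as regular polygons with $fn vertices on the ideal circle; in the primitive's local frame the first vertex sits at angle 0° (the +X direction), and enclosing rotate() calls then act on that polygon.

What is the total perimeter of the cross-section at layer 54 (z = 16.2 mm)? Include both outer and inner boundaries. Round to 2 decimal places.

At z = 16.2 mm: the r=10 cylinder contributes a regular 32-gon of circumradius 10 (perimeter = 2·32·10.000·sin(180°/32) = 62.73 mm); the cube at (14.5, -3.5) is present — its section is the full 17.5×22 rectangle (perimeter 79.00 mm); the cube at (15.5, -4) (footprint 17.5×8) is included at this height (perimeter 51.00 mm); the cube at (14, -2.5) is present — its section is the full 18.5×21 rectangle (perimeter 79.00 mm); Combining (union): the regions partially overlap (shared area 494.50 mm²), so the edge portions inside another operand are dropped and the merged outline is re-measured after clipping — boundary = 145.73 mm; the cube at (-1.5, 16) (footprint 23.5×27.5) is included at this height (perimeter 102.00 mm); Taking the first minus the rest: starting from that combined region, the 23.5×27.5 cube at (-1.5, 16) partially overlaps it — only the 20.00 mm² overlap (of its 646.25 mm²) is removed, clipping the outline — boundary = 145.73 mm. Overall, the cross-section has 2 separate islands. Total boundary length (outer) = 145.73 mm.

145.73 mm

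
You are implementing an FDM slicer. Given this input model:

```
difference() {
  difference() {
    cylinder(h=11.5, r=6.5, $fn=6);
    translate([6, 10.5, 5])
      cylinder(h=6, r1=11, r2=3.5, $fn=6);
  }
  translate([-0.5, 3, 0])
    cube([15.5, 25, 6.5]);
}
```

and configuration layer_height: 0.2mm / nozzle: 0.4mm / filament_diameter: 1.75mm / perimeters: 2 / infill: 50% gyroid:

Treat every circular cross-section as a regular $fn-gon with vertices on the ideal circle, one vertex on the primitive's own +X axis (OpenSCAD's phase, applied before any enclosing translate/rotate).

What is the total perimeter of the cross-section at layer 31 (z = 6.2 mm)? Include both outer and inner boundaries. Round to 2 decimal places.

39.97 mm

At z = 6.2 mm: the r=6.5 cylinder gives a regular 6-gon of circumradius 6.5 (constant along its height) (perimeter = 2·6·6.500·sin(180°/6) = 39.00 mm); the cone at (6, 10.5) (r1=11→r2=3.5) has section circumradius 9.500 here — a regular 6-gon (perimeter = 2·6·9.500·sin(180°/6) = 57.00 mm); Subtracting the remaining from the first: starting from the r=6.5 cylinder, the cone at (6, 10.5) partially overlaps it — only the 13.22 mm² overlap (of its 234.48 mm²) is removed, clipping the outline — boundary = 39.00 mm; the cube at (-0.5, 3) (footprint 15.5×25) is included at this height (perimeter 81.00 mm); After the difference (first − rest): starting from the result so far, the 15.5×25 cube at (-0.5, 3) partially overlaps it — only the 1.53 mm² overlap (of its 387.50 mm²) is removed, clipping the outline — boundary = 39.97 mm. Overall, the cross-section is a single solid region. Total boundary length (outer) = 39.97 mm.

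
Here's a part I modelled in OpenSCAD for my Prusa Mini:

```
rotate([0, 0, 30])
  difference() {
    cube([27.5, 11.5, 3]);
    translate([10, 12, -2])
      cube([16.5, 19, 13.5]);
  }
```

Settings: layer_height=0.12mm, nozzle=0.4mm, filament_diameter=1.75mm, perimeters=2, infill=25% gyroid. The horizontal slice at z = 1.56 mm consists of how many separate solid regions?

1

At z = 1.56 mm: the 27.5×11.5 cube contributes its full rectangle; the cube at (10, 12) (footprint 16.5×19) is included at this height; Taking the first minus the rest: starting from the 27.5×11.5 cube, the 16.5×19 cube at (10, 12) misses the remaining region (no effect) — 1 connected region; (whole slice rotated 30° about Z — lengths, areas and connectivity unchanged). The result has 1 disconnected region.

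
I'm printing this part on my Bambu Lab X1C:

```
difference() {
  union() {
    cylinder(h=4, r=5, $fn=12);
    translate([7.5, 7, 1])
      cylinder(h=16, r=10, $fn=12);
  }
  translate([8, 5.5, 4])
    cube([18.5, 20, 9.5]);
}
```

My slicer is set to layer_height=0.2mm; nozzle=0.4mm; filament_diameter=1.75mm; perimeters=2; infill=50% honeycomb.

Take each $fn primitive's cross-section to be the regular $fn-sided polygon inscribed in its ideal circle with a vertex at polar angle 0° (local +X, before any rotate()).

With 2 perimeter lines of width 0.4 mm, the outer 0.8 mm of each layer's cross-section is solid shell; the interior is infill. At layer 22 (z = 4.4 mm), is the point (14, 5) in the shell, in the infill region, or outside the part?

shell

At z = 4.4 mm: the cylinder does not reach this height (z outside [0, 4]); the r=10 cylinder at (7.5, 7) gives a regular 12-gon of circumradius 10 (constant along its height); Merging all regions: only the r=10 cylinder at (7.5, 7) is present, so the union is just that shape — 1 connected region; the cube at (8, 5.5) is present — its section is the full 18.5×20 rectangle; Taking the first minus the rest: starting from the result so far, the 18.5×20 cube at (8, 5.5) partially overlaps it — only the 83.98 mm² overlap (of its 370.00 mm²) is removed, clipping the outline — 1 connected region. Overall, the cross-section is a single solid region. The nearest boundary edge runs (8.00, 5.50)→(17.10, 5.50); distance from the point to it = 0.50 mm. The point is inside the cross-section, 0.50 mm from the nearest boundary — within the 0.8 mm shell band (2 × 0.4).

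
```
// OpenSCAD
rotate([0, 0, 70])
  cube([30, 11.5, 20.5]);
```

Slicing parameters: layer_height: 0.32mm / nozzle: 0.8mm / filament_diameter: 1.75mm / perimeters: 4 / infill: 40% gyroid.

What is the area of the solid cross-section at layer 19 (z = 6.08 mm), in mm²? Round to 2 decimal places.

345.00 mm²

At z = 6.08 mm: the 30×11.5 cube contributes its full rectangle (area 345.00 mm²); (rotated 70° about Z; rotation is an isometry so areas/perimeters/island counts are preserved). Overall, the cross-section is a single solid region. Net area = 345.00 mm².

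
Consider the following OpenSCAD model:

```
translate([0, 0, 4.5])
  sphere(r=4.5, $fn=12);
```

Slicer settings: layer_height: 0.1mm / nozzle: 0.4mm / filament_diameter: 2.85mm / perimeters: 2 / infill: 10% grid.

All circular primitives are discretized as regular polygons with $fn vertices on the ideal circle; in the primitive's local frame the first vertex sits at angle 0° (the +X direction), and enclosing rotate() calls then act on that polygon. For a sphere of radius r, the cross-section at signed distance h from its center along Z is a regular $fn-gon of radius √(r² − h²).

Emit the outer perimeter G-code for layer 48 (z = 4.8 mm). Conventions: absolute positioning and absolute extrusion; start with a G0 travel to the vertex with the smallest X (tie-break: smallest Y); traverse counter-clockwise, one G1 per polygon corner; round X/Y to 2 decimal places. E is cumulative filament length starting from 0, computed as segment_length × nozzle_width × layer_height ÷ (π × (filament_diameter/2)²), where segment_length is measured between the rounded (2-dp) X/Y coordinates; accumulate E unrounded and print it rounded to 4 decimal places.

G0 X-4.49 Y0.00 Z4.80
G1 X-3.89 Y-2.24 E0.0145
G1 X-2.24 Y-3.89 E0.0292
G1 X0.00 Y-4.49 E0.0437
G1 X2.24 Y-3.89 E0.0583
G1 X3.89 Y-2.24 E0.0729
G1 X4.49 Y0.00 E0.0874
G1 X3.89 Y2.24 E0.1020
G1 X2.24 Y3.89 E0.1166
G1 X0.00 Y4.49 E0.1311
G1 X-2.24 Y3.89 E0.1457
G1 X-3.89 Y2.24 E0.1603
G1 X-4.49 Y0.00 E0.1748

At z = 4.8 mm: the r=4.5 sphere contributes a regular 12-gon of circumradius √(4.5²−0.3²) = 4.490. The outline is a single polygon with 12 vertices. Extrusion per mm of travel: 0.4 × 0.1 / (π × 1.425²) = 0.006270. Accumulating E over each segment gives final E = 0.1748.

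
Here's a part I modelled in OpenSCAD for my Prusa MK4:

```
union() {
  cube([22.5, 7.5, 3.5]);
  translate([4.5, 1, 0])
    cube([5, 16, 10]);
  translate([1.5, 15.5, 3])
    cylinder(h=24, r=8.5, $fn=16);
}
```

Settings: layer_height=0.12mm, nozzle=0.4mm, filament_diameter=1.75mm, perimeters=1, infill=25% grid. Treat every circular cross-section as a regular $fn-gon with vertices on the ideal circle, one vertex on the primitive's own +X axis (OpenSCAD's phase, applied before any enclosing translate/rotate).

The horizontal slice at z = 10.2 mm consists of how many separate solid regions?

At z = 10.2 mm: the cube is absent (z outside [0, 3.5]); the cube at (4.5, 1) is not intersected at this z (z outside [0, 10]); the cylinder at (1.5, 15.5): section is a regular 16-gon, circumradius r=8.5; Combining (union): only the r=8.5 cylinder at (1.5, 15.5) is present, so the union is just that shape — 1 connected region. The result has 1 disconnected region.

1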